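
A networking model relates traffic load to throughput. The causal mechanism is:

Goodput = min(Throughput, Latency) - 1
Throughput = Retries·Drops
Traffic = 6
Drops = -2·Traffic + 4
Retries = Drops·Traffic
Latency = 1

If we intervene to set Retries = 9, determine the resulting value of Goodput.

-73

Under do(Retries=9), the mechanism Retries = Drops·Traffic is discarded; Retries is fixed at 9.
Drops = -2·Traffic + 4  [with Traffic=6]  = -8
Throughput = Retries·Drops  [with Retries=9, Drops=-8]  = -72
Goodput = min(Throughput, Latency) - 1  [with Throughput=-72, Latency=1]  = -73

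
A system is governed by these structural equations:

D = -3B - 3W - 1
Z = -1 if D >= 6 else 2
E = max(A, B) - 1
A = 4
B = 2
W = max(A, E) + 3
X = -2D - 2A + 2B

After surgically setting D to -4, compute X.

4

Under do(D=-4), the mechanism D = -3B - 3W - 1 is discarded; D is fixed at -4.
X = -2D - 2A + 2B  [with D=-4, A=4, B=2]  = 4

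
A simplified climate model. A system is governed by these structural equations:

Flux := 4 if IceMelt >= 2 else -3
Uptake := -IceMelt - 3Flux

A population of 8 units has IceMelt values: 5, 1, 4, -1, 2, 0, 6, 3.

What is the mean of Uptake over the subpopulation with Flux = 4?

E[Uptake|Flux=4] averages over only the 5 units with Flux=4 (IceMelt = 5, 4, 2, 6, 3): Uptake = -17, -16, -14, -18, -15, mean -16.

-16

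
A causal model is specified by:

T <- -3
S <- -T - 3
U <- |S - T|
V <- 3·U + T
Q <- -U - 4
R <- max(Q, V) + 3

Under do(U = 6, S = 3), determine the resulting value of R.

Setting U = 6, S = 3 by intervention discards those variables' equations.
V = 3·U + T  [with U=6, T=-3]  = 15
Q = -U - 4  [with U=6]  = -10
R = max(Q, V) + 3  [with Q=-10, V=15]  = 18

18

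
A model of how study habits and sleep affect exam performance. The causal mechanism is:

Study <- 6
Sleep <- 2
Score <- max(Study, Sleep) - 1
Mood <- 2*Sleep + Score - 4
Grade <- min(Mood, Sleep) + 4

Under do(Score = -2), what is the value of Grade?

do(Score=-2) replaces the equation Score <- max(Study, Sleep) - 1 with the constant Score = -2.
Mood = 2*Sleep + Score - 4  [with Sleep=2, Score=-2]  = -2
Grade = min(Mood, Sleep) + 4  [with Mood=-2, Sleep=2]  = 2

2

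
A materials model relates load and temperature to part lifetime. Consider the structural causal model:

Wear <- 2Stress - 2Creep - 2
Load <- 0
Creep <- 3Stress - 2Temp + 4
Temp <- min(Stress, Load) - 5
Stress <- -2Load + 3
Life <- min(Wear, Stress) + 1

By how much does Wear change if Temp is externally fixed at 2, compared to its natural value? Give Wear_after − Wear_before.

do(Temp=2) replaces the equation Temp <- min(Stress, Load) - 5 with the constant Temp = 2.
Stress = -2Load + 3  [with Load=0]  = 3
Creep = 3Stress - 2Temp + 4  [with Stress=3, Temp=2]  = 9
Wear = 2Stress - 2Creep - 2  [with Stress=3, Creep=9]  = -14
Without intervention: Stress = -2Load + 3  [with Load=0]  = 3; Temp = min(Stress, Load) - 5  [with Stress=3, Load=0]  = -5; Creep = 3Stress - 2Temp + 4  [with Stress=3, Temp=-5]  = 23; Wear = 2Stress - 2Creep - 2  [with Stress=3, Creep=23]  = -42.
Change = -14 − (-42) = 28.

28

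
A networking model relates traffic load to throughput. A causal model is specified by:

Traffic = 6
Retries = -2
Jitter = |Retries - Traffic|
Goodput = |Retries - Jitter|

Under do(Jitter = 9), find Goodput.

11

The intervention breaks the incoming arrows to Jitter: Jitter = |Retries - Traffic| no longer applies, and Jitter = 9.
Goodput = |Retries - Jitter|  [with Retries=-2, Jitter=9]  = 11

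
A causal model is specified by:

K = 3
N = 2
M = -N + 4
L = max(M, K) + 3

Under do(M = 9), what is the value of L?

The intervention breaks the incoming arrows to M: M = -N + 4 no longer applies, and M = 9.
L = max(M, K) + 3  [with M=9, K=3]  = 12

12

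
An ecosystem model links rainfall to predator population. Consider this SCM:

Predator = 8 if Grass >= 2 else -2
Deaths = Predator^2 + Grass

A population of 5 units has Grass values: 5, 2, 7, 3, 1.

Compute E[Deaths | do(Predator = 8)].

do(Predator=8) breaks Predator's dependence on Grass. With Predator=8 fixed, Deaths across the units is 69, 66, 71, 67, 65, mean 67.6.

67.6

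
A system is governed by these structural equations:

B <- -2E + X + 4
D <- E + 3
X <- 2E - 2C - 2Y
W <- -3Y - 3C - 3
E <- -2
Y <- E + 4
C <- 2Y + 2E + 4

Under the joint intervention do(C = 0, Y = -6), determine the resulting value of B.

The joint intervention fixes C = 0, Y = -6, removing each variable's own equation.
X = 2E - 2C - 2Y  [with E=-2, C=0, Y=-6]  = 8
B = -2E + X + 4  [with E=-2, X=8]  = 16

16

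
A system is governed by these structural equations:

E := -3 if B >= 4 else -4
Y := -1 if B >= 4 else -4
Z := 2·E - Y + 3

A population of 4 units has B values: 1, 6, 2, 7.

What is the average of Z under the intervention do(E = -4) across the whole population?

-2.5

The intervention sets E=-4 in all 4 units regardless of B. Recomputing Z per unit gives -1, -4, -1, -4; average -2.5.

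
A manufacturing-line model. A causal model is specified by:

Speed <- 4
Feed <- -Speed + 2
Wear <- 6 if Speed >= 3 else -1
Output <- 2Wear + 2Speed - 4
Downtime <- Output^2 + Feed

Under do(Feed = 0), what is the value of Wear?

The intervention breaks the incoming arrows to Feed: Feed <- -Speed + 2 no longer applies, and Feed = 0.
Since Wear is not a descendant of the intervened variable, it is unaffected.
Wear = 6 if Speed >= 3 else -1  [with Speed=4]  = 6

6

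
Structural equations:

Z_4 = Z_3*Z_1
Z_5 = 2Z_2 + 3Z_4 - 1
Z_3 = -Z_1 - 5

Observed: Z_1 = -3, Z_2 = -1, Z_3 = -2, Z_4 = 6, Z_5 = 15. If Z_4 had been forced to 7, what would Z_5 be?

18

Intervening sets Z_4 = 7 and removes its equation (Z_4 = Z_3*Z_1).
Z_5 = 2Z_2 + 3Z_4 - 1  [with Z_2=-1, Z_4=7]  = 18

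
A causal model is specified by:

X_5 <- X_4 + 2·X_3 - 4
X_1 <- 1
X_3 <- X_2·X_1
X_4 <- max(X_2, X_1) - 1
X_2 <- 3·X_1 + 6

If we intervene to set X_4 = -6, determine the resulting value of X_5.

8

Intervening sets X_4 = -6 and removes its equation (X_4 <- max(X_2, X_1) - 1).
X_2 = 3·X_1 + 6  [with X_1=1]  = 9
X_3 = X_2·X_1  [with X_2=9, X_1=1]  = 9
X_5 = X_4 + 2·X_3 - 4  [with X_4=-6, X_3=9]  = 8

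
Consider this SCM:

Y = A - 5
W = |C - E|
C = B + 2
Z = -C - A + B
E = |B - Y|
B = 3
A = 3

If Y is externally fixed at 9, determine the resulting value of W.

1

The intervention breaks the incoming arrows to Y: Y = A - 5 no longer applies, and Y = 9.
C = B + 2  [with B=3]  = 5
E = |B - Y|  [with B=3, Y=9]  = 6
W = |C - E|  [with C=5, E=6]  = 1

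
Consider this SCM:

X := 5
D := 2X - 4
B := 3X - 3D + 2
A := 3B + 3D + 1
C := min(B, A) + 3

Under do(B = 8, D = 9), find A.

The joint intervention fixes B = 8, D = 9, removing each variable's own equation.
A = 3B + 3D + 1  [with B=8, D=9]  = 52

52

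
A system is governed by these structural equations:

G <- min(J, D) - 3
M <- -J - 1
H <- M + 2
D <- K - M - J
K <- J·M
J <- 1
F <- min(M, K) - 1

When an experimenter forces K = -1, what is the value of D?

The intervention breaks the incoming arrows to K: K <- J·M no longer applies, and K = -1.
M = -J - 1  [with J=1]  = -2
D = K - M - J  [with K=-1, M=-2, J=1]  = 0

0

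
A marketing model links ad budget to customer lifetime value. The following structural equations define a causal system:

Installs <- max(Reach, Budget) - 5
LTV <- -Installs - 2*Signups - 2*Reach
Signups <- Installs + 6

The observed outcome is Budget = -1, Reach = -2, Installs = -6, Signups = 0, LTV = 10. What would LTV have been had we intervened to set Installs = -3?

1

do(Installs=-3) replaces the equation Installs <- max(Reach, Budget) - 5 with the constant Installs = -3.
Signups = Installs + 6  [with Installs=-3]  = 3
LTV = -Installs - 2*Signups - 2*Reach  [with Installs=-3, Signups=3, Reach=-2]  = 1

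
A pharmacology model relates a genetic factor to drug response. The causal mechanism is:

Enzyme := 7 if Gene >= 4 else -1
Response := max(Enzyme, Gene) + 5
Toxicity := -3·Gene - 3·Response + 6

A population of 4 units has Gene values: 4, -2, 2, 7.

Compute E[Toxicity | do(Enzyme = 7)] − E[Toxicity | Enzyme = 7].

8.25

Under do(Enzyme=7), Enzyme's equation is replaced by Enzyme=7 for every unit. Per-unit Toxicity: -42, -24, -36, -51. Mean = -38.25.
Observing Enzyme=7 restricts to units where Enzyme's equation naturally yields 7: Gene ∈ {4, 7}. In that subpopulation Toxicity = -42, -51, mean -46.5.
Difference = -38.25 − (-46.5) = 8.25.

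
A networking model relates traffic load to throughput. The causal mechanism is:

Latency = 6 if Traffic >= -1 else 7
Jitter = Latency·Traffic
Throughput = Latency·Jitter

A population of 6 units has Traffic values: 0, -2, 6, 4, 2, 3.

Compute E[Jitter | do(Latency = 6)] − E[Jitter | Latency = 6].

The intervention sets Latency=6 in all 6 units regardless of Traffic. Recomputing Jitter per unit gives 0, -12, 36, 24, 12, 18; average 13.
Conditioning on Latency=6 selects the 5 unit(s) with Traffic ∈ {0, 6, 4, 2, 3}. Their Jitter values: 0, 36, 24, 12, 18. Mean = 18.
Difference = 13 − 18 = -5.

-5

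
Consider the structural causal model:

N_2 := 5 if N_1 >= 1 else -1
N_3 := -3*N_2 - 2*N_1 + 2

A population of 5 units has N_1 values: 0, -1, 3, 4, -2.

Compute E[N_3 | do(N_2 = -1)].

3.4

do(N_2=-1) breaks N_2's dependence on N_1. With N_2=-1 fixed, N_3 across the units is 5, 7, -1, -3, 9, mean 3.4.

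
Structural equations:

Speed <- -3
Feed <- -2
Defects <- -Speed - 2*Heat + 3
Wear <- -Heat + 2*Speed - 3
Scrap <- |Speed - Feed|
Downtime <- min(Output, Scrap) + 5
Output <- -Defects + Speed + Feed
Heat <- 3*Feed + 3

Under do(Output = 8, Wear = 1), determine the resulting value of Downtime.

6

The joint intervention fixes Output = 8, Wear = 1, removing each variable's own equation.
Scrap = |Speed - Feed|  [with Speed=-3, Feed=-2]  = 1
Downtime = min(Output, Scrap) + 5  [with Output=8, Scrap=1]  = 6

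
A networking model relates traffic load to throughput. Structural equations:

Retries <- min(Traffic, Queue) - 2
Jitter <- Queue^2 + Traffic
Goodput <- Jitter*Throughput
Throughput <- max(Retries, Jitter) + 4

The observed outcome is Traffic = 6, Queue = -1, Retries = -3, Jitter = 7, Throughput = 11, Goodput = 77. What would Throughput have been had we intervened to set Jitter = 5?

9

Intervening sets Jitter = 5 and removes its equation (Jitter <- Queue^2 + Traffic).
Retries = min(Traffic, Queue) - 2  [with Traffic=6, Queue=-1]  = -3
Throughput = max(Retries, Jitter) + 4  [with Retries=-3, Jitter=5]  = 9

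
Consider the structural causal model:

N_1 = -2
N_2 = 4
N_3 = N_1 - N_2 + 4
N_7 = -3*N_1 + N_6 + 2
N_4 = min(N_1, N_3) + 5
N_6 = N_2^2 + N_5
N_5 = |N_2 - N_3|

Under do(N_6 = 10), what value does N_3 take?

do(N_6=10) replaces the equation N_6 = N_2^2 + N_5 with the constant N_6 = 10.
N_3 is not downstream of the intervention, so its value is determined by the original equations.
N_3 = N_1 - N_2 + 4  [with N_1=-2, N_2=4]  = -2

-2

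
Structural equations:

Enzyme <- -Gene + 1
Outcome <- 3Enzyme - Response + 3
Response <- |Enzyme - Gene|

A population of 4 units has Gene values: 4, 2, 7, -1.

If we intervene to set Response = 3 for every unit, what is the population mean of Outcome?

-6

do(Response=3) breaks Response's dependence on Gene. With Response=3 fixed, Outcome across the units is -9, -3, -18, 6, mean -6.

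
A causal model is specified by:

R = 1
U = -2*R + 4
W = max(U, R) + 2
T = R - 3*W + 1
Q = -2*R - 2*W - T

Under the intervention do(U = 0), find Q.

do(U=0) replaces the equation U = -2*R + 4 with the constant U = 0.
W = max(U, R) + 2  [with U=0, R=1]  = 3
T = R - 3*W + 1  [with R=1, W=3]  = -7
Q = -2*R - 2*W - T  [with R=1, W=3, T=-7]  = -1

-1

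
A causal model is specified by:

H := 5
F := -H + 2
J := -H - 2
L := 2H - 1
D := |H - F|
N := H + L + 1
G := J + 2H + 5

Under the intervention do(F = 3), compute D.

2

Under do(F=3), the mechanism F := -H + 2 is discarded; F is fixed at 3.
D = |H - F|  [with H=5, F=3]  = 2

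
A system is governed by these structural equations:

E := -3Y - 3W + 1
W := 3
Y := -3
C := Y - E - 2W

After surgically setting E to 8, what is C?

-17

The intervention breaks the incoming arrows to E: E := -3Y - 3W + 1 no longer applies, and E = 8.
C = Y - E - 2W  [with Y=-3, E=8, W=3]  = -17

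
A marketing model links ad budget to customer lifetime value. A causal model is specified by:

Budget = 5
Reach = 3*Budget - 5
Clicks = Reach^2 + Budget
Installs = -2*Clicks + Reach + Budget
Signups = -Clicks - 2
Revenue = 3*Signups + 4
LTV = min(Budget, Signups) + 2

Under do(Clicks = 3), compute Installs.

The intervention breaks the incoming arrows to Clicks: Clicks = Reach^2 + Budget no longer applies, and Clicks = 3.
Reach = 3*Budget - 5  [with Budget=5]  = 10
Installs = -2*Clicks + Reach + Budget  [with Clicks=3, Reach=10, Budget=5]  = 9

9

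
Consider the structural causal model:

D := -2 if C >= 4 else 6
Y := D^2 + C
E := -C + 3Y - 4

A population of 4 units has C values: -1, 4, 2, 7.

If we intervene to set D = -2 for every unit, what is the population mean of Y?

do(D=-2) breaks D's dependence on C. With D=-2 fixed, Y across the units is 3, 8, 6, 11, mean 7.

7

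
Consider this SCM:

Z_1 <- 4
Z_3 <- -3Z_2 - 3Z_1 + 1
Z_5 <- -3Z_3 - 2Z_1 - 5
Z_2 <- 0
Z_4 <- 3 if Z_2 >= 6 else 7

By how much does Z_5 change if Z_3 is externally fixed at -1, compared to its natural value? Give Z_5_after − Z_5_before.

-30

do(Z_3=-1) replaces the equation Z_3 <- -3Z_2 - 3Z_1 + 1 with the constant Z_3 = -1.
Z_5 = -3Z_3 - 2Z_1 - 5  [with Z_3=-1, Z_1=4]  = -10
Without intervention: Z_3 = -3Z_2 - 3Z_1 + 1  [with Z_2=0, Z_1=4]  = -11; Z_5 = -3Z_3 - 2Z_1 - 5  [with Z_3=-11, Z_1=4]  = 20.
Change = -10 − 20 = -30.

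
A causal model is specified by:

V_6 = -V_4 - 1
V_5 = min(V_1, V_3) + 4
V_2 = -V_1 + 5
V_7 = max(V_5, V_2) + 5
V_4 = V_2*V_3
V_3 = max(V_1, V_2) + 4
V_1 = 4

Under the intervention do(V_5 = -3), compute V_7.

Under do(V_5=-3), the mechanism V_5 = min(V_1, V_3) + 4 is discarded; V_5 is fixed at -3.
V_2 = -V_1 + 5  [with V_1=4]  = 1
V_7 = max(V_5, V_2) + 5  [with V_5=-3, V_2=1]  = 6

6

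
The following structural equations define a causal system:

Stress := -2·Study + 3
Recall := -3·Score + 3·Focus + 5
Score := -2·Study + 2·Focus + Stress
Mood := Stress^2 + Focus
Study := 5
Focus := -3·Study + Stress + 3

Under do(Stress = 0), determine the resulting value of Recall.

71

Under do(Stress=0), the mechanism Stress := -2·Study + 3 is discarded; Stress is fixed at 0.
Focus = -3·Study + Stress + 3  [with Study=5, Stress=0]  = -12
Score = -2·Study + 2·Focus + Stress  [with Study=5, Focus=-12, Stress=0]  = -34
Recall = -3·Score + 3·Focus + 5  [with Score=-34, Focus=-12]  = 71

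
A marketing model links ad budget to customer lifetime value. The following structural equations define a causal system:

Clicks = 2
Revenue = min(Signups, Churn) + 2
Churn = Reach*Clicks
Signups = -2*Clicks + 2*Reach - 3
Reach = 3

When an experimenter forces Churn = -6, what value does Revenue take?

Intervening sets Churn = -6 and removes its equation (Churn = Reach*Clicks).
Signups = -2*Clicks + 2*Reach - 3  [with Clicks=2, Reach=3]  = -1
Revenue = min(Signups, Churn) + 2  [with Signups=-1, Churn=-6]  = -4

-4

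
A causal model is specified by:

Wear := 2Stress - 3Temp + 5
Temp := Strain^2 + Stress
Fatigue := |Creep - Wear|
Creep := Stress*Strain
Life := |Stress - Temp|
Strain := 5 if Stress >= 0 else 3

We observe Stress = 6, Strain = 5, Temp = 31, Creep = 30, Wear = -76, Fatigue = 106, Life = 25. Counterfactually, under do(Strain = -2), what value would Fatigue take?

1

Under do(Strain=-2), the mechanism Strain := 5 if Stress >= 0 else 3 is discarded; Strain is fixed at -2.
Temp = Strain^2 + Stress  [with Strain=-2, Stress=6]  = 10
Creep = Stress*Strain  [with Stress=6, Strain=-2]  = -12
Wear = 2Stress - 3Temp + 5  [with Stress=6, Temp=10]  = -13
Fatigue = |Creep - Wear|  [with Creep=-12, Wear=-13]  = 1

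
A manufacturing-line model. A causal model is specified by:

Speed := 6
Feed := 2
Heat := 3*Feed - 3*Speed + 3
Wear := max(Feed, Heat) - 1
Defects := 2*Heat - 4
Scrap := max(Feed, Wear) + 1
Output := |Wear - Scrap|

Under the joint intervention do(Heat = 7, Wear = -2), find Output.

Under do(Heat = 7, Wear = -2), each intervened variable's structural equation is replaced by its fixed value.
Scrap = max(Feed, Wear) + 1  [with Feed=2, Wear=-2]  = 3
Output = |Wear - Scrap|  [with Wear=-2, Scrap=3]  = 5

5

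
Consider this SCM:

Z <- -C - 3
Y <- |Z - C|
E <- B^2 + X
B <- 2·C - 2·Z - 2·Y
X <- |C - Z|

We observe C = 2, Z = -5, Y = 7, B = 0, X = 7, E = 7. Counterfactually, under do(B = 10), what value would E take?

107

Under do(B=10), the mechanism B <- 2·C - 2·Z - 2·Y is discarded; B is fixed at 10.
Z = -C - 3  [with C=2]  = -5
X = |C - Z|  [with C=2, Z=-5]  = 7
E = B^2 + X  [with B=10, X=7]  = 107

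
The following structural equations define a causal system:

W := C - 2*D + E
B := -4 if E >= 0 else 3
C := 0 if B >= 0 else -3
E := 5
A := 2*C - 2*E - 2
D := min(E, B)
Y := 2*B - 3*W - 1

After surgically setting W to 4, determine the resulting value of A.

-18

do(W=4) replaces the equation W := C - 2*D + E with the constant W = 4.
Since A is not a descendant of the intervened variable, it is unaffected.
B = -4 if E >= 0 else 3  [with E=5]  = -4
C = 0 if B >= 0 else -3  [with B=-4]  = -3
A = 2*C - 2*E - 2  [with C=-3, E=5]  = -18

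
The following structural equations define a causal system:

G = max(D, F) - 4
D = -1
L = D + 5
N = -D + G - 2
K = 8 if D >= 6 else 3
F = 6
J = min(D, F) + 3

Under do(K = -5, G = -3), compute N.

-4

The joint intervention fixes K = -5, G = -3, removing each variable's own equation.
N = -D + G - 2  [with D=-1, G=-3]  = -4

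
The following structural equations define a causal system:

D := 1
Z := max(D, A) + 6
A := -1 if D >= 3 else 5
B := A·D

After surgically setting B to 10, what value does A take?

5

The intervention breaks the incoming arrows to B: B := A·D no longer applies, and B = 10.
Since A is not a descendant of the intervened variable, it is unaffected.
A = -1 if D >= 3 else 5  [with D=1]  = 5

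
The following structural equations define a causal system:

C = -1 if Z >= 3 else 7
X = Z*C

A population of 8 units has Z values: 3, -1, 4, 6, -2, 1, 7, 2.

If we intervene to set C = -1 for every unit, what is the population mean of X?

do(C=-1) breaks C's dependence on Z. With C=-1 fixed, X across the units is -3, 1, -4, -6, 2, -1, -7, -2, mean -2.5.

-2.5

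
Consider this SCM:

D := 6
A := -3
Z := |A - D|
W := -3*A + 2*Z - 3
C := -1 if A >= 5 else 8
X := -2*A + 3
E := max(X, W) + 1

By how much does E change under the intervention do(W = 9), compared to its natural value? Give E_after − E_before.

-15

The intervention breaks the incoming arrows to W: W := -3*A + 2*Z - 3 no longer applies, and W = 9.
X = -2*A + 3  [with A=-3]  = 9
E = max(X, W) + 1  [with X=9, W=9]  = 10
Without intervention: Z = |A - D|  [with A=-3, D=6]  = 9; W = -3*A + 2*Z - 3  [with A=-3, Z=9]  = 24; X = -2*A + 3  [with A=-3]  = 9; E = max(X, W) + 1  [with X=9, W=24]  = 25.
Change = 10 − 25 = -15.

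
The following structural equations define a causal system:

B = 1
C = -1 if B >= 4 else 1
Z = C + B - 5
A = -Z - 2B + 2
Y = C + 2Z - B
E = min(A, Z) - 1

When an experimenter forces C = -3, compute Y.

-18

do(C=-3) replaces the equation C = -1 if B >= 4 else 1 with the constant C = -3.
Z = C + B - 5  [with C=-3, B=1]  = -7
Y = C + 2Z - B  [with C=-3, Z=-7, B=1]  = -18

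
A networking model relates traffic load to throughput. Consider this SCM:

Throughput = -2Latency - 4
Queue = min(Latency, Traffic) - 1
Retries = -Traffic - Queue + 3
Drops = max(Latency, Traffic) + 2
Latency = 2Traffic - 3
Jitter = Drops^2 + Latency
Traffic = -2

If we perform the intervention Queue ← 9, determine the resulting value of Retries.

-4

do(Queue=9) replaces the equation Queue = min(Latency, Traffic) - 1 with the constant Queue = 9.
Retries = -Traffic - Queue + 3  [with Traffic=-2, Queue=9]  = -4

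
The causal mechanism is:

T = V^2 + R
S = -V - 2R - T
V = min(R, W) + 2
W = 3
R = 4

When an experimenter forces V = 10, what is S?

-122

do(V=10) replaces the equation V = min(R, W) + 2 with the constant V = 10.
T = V^2 + R  [with V=10, R=4]  = 104
S = -V - 2R - T  [with V=10, R=4, T=104]  = -122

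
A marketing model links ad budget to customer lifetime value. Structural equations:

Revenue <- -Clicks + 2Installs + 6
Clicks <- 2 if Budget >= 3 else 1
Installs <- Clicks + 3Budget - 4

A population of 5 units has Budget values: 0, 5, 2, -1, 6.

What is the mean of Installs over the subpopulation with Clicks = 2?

Conditioning on Clicks=2 selects the 2 unit(s) with Budget ∈ {5, 6}. Their Installs values: 13, 16. Mean = 14.5.

14.5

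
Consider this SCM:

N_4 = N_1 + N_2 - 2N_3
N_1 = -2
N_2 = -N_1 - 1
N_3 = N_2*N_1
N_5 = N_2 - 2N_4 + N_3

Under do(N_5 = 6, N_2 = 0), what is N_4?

Setting N_5 = 6, N_2 = 0 by intervention discards those variables' equations.
N_3 = N_2*N_1  [with N_2=0, N_1=-2]  = 0
N_4 = N_1 + N_2 - 2N_3  [with N_1=-2, N_2=0, N_3=0]  = -2

-2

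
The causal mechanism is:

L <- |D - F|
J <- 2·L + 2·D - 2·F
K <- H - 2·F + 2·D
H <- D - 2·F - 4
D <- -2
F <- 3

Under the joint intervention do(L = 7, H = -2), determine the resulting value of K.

Setting L = 7, H = -2 by intervention discards those variables' equations.
K = H - 2·F + 2·D  [with H=-2, F=3, D=-2]  = -12

-12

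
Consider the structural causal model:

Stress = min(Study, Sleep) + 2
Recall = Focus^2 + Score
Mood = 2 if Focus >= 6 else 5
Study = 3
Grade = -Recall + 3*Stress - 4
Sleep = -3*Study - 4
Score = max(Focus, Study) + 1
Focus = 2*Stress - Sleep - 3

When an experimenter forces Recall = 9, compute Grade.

-46

do(Recall=9) replaces the equation Recall = Focus^2 + Score with the constant Recall = 9.
Sleep = -3*Study - 4  [with Study=3]  = -13
Stress = min(Study, Sleep) + 2  [with Study=3, Sleep=-13]  = -11
Grade = -Recall + 3*Stress - 4  [with Recall=9, Stress=-11]  = -46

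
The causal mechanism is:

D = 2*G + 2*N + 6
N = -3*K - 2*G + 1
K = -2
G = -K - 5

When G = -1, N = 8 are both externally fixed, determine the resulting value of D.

20

Setting G = -1, N = 8 by intervention discards those variables' equations.
D = 2*G + 2*N + 6  [with G=-1, N=8]  = 20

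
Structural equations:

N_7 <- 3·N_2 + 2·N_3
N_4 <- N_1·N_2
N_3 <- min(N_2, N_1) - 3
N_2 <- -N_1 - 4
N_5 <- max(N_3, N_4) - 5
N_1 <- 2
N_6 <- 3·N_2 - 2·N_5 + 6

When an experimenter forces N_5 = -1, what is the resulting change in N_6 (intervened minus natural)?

The intervention breaks the incoming arrows to N_5: N_5 <- max(N_3, N_4) - 5 no longer applies, and N_5 = -1.
N_2 = -N_1 - 4  [with N_1=2]  = -6
N_6 = 3·N_2 - 2·N_5 + 6  [with N_2=-6, N_5=-1]  = -10
Without intervention: N_2 = -N_1 - 4  [with N_1=2]  = -6; N_3 = min(N_2, N_1) - 3  [with N_2=-6, N_1=2]  = -9; N_4 = N_1·N_2  [with N_1=2, N_2=-6]  = -12; N_5 = max(N_3, N_4) - 5  [with N_3=-9, N_4=-12]  = -14; N_6 = 3·N_2 - 2·N_5 + 6  [with N_2=-6, N_5=-14]  = 16.
Change = -10 − 16 = -26.

-26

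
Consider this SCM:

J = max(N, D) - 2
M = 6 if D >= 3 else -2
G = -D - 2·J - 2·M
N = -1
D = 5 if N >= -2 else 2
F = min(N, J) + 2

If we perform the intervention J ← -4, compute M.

6

do(J=-4) replaces the equation J = max(N, D) - 2 with the constant J = -4.
M is not downstream of the intervention, so its value is determined by the original equations.
D = 5 if N >= -2 else 2  [with N=-1]  = 5
M = 6 if D >= 3 else -2  [with D=5]  = 6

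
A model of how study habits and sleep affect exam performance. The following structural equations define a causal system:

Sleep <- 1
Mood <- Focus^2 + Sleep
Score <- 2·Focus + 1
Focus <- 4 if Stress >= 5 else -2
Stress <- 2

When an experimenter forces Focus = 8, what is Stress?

Under do(Focus=8), the mechanism Focus <- 4 if Stress >= 5 else -2 is discarded; Focus is fixed at 8.
Since Stress is not a descendant of the intervened variable, it is unaffected.

2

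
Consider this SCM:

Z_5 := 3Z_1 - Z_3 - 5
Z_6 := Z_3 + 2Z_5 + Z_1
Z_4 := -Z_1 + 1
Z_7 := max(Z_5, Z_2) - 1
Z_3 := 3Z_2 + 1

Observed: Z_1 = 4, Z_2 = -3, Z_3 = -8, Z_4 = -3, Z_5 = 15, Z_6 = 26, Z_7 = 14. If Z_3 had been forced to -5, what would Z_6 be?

The intervention breaks the incoming arrows to Z_3: Z_3 := 3Z_2 + 1 no longer applies, and Z_3 = -5.
Z_5 = 3Z_1 - Z_3 - 5  [with Z_1=4, Z_3=-5]  = 12
Z_6 = Z_3 + 2Z_5 + Z_1  [with Z_3=-5, Z_5=12, Z_1=4]  = 23

23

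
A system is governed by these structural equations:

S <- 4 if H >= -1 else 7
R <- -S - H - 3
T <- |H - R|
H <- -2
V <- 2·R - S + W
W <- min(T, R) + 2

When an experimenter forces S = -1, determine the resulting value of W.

2

do(S=-1) replaces the equation S <- 4 if H >= -1 else 7 with the constant S = -1.
R = -S - H - 3  [with S=-1, H=-2]  = 0
T = |H - R|  [with H=-2, R=0]  = 2
W = min(T, R) + 2  [with T=2, R=0]  = 2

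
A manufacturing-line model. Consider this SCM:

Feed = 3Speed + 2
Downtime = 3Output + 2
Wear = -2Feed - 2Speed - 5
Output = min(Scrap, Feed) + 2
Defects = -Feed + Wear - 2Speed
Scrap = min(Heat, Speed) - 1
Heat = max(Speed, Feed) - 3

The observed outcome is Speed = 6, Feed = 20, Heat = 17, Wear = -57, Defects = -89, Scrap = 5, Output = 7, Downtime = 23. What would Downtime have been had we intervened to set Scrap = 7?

Intervening sets Scrap = 7 and removes its equation (Scrap = min(Heat, Speed) - 1).
Feed = 3Speed + 2  [with Speed=6]  = 20
Output = min(Scrap, Feed) + 2  [with Scrap=7, Feed=20]  = 9
Downtime = 3Output + 2  [with Output=9]  = 29

29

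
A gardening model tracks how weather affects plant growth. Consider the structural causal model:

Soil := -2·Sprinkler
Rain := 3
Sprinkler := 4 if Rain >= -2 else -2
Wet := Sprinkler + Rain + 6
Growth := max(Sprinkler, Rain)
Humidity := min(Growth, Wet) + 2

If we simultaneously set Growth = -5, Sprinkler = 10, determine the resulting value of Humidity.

-3

The joint intervention fixes Growth = -5, Sprinkler = 10, removing each variable's own equation.
Wet = Sprinkler + Rain + 6  [with Sprinkler=10, Rain=3]  = 19
Humidity = min(Growth, Wet) + 2  [with Growth=-5, Wet=19]  = -3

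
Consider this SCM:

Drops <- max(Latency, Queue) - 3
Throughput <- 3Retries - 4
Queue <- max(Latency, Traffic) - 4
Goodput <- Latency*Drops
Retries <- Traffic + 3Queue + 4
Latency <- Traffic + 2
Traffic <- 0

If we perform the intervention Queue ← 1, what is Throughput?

The intervention breaks the incoming arrows to Queue: Queue <- max(Latency, Traffic) - 4 no longer applies, and Queue = 1.
Retries = Traffic + 3Queue + 4  [with Traffic=0, Queue=1]  = 7
Throughput = 3Retries - 4  [with Retries=7]  = 17

17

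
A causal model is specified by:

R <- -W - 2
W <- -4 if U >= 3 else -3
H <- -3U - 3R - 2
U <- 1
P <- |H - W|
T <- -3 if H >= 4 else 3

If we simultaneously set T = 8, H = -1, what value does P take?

2

Setting T = 8, H = -1 by intervention discards those variables' equations.
W = -4 if U >= 3 else -3  [with U=1]  = -3
P = |H - W|  [with H=-1, W=-3]  = 2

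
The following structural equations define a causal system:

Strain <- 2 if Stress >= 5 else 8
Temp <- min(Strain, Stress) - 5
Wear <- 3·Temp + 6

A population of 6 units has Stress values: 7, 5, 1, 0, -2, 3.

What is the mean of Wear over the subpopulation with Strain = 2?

-3

Conditioning on Strain=2 selects the 2 unit(s) with Stress ∈ {7, 5}. Their Wear values: -3, -3. Mean = -3.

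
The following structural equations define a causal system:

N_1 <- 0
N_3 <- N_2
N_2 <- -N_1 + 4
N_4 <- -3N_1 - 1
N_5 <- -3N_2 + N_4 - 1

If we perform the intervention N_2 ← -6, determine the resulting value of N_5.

do(N_2=-6) replaces the equation N_2 <- -N_1 + 4 with the constant N_2 = -6.
N_4 = -3N_1 - 1  [with N_1=0]  = -1
N_5 = -3N_2 + N_4 - 1  [with N_2=-6, N_4=-1]  = 16

16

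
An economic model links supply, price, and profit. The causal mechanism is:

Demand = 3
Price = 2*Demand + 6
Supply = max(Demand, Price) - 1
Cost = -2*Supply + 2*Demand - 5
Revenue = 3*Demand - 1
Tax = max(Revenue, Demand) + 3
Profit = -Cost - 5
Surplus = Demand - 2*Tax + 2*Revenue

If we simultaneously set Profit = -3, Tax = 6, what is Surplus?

7

Under do(Profit = -3, Tax = 6), each intervened variable's structural equation is replaced by its fixed value.
Revenue = 3*Demand - 1  [with Demand=3]  = 8
Surplus = Demand - 2*Tax + 2*Revenue  [with Demand=3, Tax=6, Revenue=8]  = 7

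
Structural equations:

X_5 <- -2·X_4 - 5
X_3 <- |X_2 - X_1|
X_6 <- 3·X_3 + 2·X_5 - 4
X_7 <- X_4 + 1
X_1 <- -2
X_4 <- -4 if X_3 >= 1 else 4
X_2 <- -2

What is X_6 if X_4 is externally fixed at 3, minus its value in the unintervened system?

Under do(X_4=3), the mechanism X_4 <- -4 if X_3 >= 1 else 4 is discarded; X_4 is fixed at 3.
X_3 = |X_2 - X_1|  [with X_2=-2, X_1=-2]  = 0
X_5 = -2·X_4 - 5  [with X_4=3]  = -11
X_6 = 3·X_3 + 2·X_5 - 4  [with X_3=0, X_5=-11]  = -26
Without intervention: X_3 = |X_2 - X_1|  [with X_2=-2, X_1=-2]  = 0; X_4 = -4 if X_3 >= 1 else 4  [with X_3=0]  = 4; X_5 = -2·X_4 - 5  [with X_4=4]  = -13; X_6 = 3·X_3 + 2·X_5 - 4  [with X_3=0, X_5=-13]  = -30.
Change = -26 − (-30) = 4.

4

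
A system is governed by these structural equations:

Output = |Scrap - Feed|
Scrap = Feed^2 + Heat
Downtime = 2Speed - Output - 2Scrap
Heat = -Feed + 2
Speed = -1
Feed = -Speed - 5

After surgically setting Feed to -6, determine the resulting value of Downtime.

Under do(Feed=-6), the mechanism Feed = -Speed - 5 is discarded; Feed is fixed at -6.
Heat = -Feed + 2  [with Feed=-6]  = 8
Scrap = Feed^2 + Heat  [with Feed=-6, Heat=8]  = 44
Output = |Scrap - Feed|  [with Scrap=44, Feed=-6]  = 50
Downtime = 2Speed - Output - 2Scrap  [with Speed=-1, Output=50, Scrap=44]  = -140

-140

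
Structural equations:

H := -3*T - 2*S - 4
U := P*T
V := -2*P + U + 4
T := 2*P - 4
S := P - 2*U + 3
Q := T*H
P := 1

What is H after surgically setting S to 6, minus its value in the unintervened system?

4

Under do(S=6), the mechanism S := P - 2*U + 3 is discarded; S is fixed at 6.
T = 2*P - 4  [with P=1]  = -2
H = -3*T - 2*S - 4  [with T=-2, S=6]  = -10
Without intervention: T = 2*P - 4  [with P=1]  = -2; U = P*T  [with P=1, T=-2]  = -2; S = P - 2*U + 3  [with P=1, U=-2]  = 8; H = -3*T - 2*S - 4  [with T=-2, S=8]  = -14.
Change = -10 − (-14) = 4.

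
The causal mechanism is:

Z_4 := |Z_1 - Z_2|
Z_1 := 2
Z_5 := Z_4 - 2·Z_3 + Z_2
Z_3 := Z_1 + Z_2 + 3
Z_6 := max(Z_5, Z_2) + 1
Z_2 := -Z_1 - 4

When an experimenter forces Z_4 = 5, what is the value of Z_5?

1

Intervening sets Z_4 = 5 and removes its equation (Z_4 := |Z_1 - Z_2|).
Z_2 = -Z_1 - 4  [with Z_1=2]  = -6
Z_3 = Z_1 + Z_2 + 3  [with Z_1=2, Z_2=-6]  = -1
Z_5 = Z_4 - 2·Z_3 + Z_2  [with Z_4=5, Z_3=-1, Z_2=-6]  = 1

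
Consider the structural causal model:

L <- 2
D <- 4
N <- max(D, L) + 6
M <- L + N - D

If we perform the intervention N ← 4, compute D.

4

Under do(N=4), the mechanism N <- max(D, L) + 6 is discarded; N is fixed at 4.
Since D is not a descendant of the intervened variable, it is unaffected.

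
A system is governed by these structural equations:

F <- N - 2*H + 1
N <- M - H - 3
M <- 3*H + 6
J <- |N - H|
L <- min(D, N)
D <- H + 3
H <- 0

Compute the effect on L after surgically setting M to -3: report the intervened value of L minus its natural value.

Under do(M=-3), the mechanism M <- 3*H + 6 is discarded; M is fixed at -3.
N = M - H - 3  [with M=-3, H=0]  = -6
D = H + 3  [with H=0]  = 3
L = min(D, N)  [with D=3, N=-6]  = -6
Without intervention: M = 3*H + 6  [with H=0]  = 6; N = M - H - 3  [with M=6, H=0]  = 3; D = H + 3  [with H=0]  = 3; L = min(D, N)  [with D=3, N=3]  = 3.
Change = -6 − 3 = -9.

-9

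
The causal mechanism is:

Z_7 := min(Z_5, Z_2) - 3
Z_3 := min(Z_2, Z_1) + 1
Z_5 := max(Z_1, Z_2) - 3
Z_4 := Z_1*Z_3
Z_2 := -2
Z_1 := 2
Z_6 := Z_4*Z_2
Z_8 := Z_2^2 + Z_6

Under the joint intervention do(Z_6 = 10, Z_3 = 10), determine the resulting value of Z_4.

20

Under do(Z_6 = 10, Z_3 = 10), each intervened variable's structural equation is replaced by its fixed value.
Z_4 = Z_1*Z_3  [with Z_1=2, Z_3=10]  = 20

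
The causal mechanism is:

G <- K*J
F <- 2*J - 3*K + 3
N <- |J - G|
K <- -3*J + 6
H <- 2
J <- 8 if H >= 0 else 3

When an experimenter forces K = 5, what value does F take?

4

The intervention breaks the incoming arrows to K: K <- -3*J + 6 no longer applies, and K = 5.
J = 8 if H >= 0 else 3  [with H=2]  = 8
F = 2*J - 3*K + 3  [with J=8, K=5]  = 4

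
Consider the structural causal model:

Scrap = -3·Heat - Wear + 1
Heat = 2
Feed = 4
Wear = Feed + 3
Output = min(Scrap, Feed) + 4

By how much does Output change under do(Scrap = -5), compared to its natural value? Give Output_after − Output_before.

7

Intervening sets Scrap = -5 and removes its equation (Scrap = -3·Heat - Wear + 1).
Output = min(Scrap, Feed) + 4  [with Scrap=-5, Feed=4]  = -1
Without intervention: Wear = Feed + 3  [with Feed=4]  = 7; Scrap = -3·Heat - Wear + 1  [with Heat=2, Wear=7]  = -12; Output = min(Scrap, Feed) + 4  [with Scrap=-12, Feed=4]  = -8.
Change = -1 − (-8) = 7.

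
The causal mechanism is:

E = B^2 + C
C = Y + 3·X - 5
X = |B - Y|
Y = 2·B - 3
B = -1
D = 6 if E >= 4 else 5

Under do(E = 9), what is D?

The intervention breaks the incoming arrows to E: E = B^2 + C no longer applies, and E = 9.
D = 6 if E >= 4 else 5  [with E=9]  = 6

6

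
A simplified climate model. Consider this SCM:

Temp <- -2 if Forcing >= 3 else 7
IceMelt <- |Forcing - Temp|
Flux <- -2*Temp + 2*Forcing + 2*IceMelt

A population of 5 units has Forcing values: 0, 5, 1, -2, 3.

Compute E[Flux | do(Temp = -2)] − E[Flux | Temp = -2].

-10.4

Under do(Temp=-2), Temp's equation is replaced by Temp=-2 for every unit. Per-unit Flux: 8, 28, 12, 0, 20. Mean = 13.6.
Conditioning on Temp=-2 selects the 2 unit(s) with Forcing ∈ {5, 3}. Their Flux values: 28, 20. Mean = 24.
Difference = 13.6 − 24 = -10.4.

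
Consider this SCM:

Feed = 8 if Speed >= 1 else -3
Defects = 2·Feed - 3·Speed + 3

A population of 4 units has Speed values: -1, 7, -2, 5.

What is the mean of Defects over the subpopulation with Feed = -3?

1.5

Conditioning on Feed=-3 selects the 2 unit(s) with Speed ∈ {-1, -2}. Their Defects values: 0, 3. Mean = 1.5.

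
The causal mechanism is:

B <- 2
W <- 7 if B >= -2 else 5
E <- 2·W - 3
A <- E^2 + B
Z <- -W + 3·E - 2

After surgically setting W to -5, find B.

2

Under do(W=-5), the mechanism W <- 7 if B >= -2 else 5 is discarded; W is fixed at -5.
B is not downstream of the intervention, so its value is determined by the original equations.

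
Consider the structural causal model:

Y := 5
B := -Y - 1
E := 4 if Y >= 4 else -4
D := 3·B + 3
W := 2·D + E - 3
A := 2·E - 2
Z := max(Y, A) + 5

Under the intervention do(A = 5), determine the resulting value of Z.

10

Intervening sets A = 5 and removes its equation (A := 2·E - 2).
Z = max(Y, A) + 5  [with Y=5, A=5]  = 10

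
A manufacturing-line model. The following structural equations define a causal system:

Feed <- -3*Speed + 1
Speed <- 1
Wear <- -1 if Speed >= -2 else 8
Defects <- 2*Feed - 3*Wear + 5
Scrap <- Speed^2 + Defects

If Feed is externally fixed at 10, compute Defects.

28

Under do(Feed=10), the mechanism Feed <- -3*Speed + 1 is discarded; Feed is fixed at 10.
Wear = -1 if Speed >= -2 else 8  [with Speed=1]  = -1
Defects = 2*Feed - 3*Wear + 5  [with Feed=10, Wear=-1]  = 28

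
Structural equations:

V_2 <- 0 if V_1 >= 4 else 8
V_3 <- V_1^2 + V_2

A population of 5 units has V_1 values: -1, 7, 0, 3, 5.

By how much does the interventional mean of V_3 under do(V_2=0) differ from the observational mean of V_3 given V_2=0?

The intervention sets V_2=0 in all 5 units regardless of V_1. Recomputing V_3 per unit gives 1, 49, 0, 9, 25; average 16.8.
Conditioning on V_2=0 selects the 2 unit(s) with V_1 ∈ {7, 5}. Their V_3 values: 49, 25. Mean = 37.
Difference = 16.8 − 37 = -20.2.

-20.2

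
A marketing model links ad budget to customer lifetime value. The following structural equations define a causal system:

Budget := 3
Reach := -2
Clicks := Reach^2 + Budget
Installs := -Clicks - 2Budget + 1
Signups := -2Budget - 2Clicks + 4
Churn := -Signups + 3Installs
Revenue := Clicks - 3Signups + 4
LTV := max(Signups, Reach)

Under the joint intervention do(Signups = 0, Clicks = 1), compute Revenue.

5

The joint intervention fixes Signups = 0, Clicks = 1, removing each variable's own equation.
Revenue = Clicks - 3Signups + 4  [with Clicks=1, Signups=0]  = 5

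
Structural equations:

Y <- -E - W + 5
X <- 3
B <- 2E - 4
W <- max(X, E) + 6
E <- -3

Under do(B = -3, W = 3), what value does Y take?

5

Under do(B = -3, W = 3), each intervened variable's structural equation is replaced by its fixed value.
Y = -E - W + 5  [with E=-3, W=3]  = 5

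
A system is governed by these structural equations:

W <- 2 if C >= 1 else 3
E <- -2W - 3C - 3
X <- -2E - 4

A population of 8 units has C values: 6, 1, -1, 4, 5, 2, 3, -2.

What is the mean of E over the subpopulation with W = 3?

-4.5

Observing W=3 restricts to units where W's equation naturally yields 3: C ∈ {-1, -2}. In that subpopulation E = -6, -3, mean -4.5.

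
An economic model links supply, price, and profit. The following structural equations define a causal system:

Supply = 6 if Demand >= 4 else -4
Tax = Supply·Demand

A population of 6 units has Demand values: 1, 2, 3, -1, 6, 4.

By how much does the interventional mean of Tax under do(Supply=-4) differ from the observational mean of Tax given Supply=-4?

do(Supply=-4) breaks Supply's dependence on Demand. With Supply=-4 fixed, Tax across the units is -4, -8, -12, 4, -24, -16, mean -10.
Conditioning on Supply=-4 selects the 4 unit(s) with Demand ∈ {1, 2, 3, -1}. Their Tax values: -4, -8, -12, 4. Mean = -5.
Difference = -10 − (-5) = -5.

-5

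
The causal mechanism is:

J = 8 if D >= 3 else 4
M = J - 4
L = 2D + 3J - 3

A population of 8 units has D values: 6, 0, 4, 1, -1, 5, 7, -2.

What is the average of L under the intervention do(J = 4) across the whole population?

Under do(J=4), J's equation is replaced by J=4 for every unit. Per-unit L: 21, 9, 17, 11, 7, 19, 23, 5. Mean = 14.

14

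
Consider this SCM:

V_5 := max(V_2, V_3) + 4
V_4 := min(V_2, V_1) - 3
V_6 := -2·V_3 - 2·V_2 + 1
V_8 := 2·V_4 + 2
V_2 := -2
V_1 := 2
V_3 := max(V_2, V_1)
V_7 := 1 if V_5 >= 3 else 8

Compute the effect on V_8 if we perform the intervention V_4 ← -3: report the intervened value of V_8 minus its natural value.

4

do(V_4=-3) replaces the equation V_4 := min(V_2, V_1) - 3 with the constant V_4 = -3.
V_8 = 2·V_4 + 2  [with V_4=-3]  = -4
Without intervention: V_4 = min(V_2, V_1) - 3  [with V_2=-2, V_1=2]  = -5; V_8 = 2·V_4 + 2  [with V_4=-5]  = -8.
Change = -4 − (-8) = 4.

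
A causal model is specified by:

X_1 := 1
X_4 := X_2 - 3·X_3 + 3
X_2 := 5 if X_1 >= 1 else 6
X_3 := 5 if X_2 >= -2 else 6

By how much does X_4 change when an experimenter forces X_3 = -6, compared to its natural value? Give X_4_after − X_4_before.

33

The intervention breaks the incoming arrows to X_3: X_3 := 5 if X_2 >= -2 else 6 no longer applies, and X_3 = -6.
X_2 = 5 if X_1 >= 1 else 6  [with X_1=1]  = 5
X_4 = X_2 - 3·X_3 + 3  [with X_2=5, X_3=-6]  = 26
Without intervention: X_2 = 5 if X_1 >= 1 else 6  [with X_1=1]  = 5; X_3 = 5 if X_2 >= -2 else 6  [with X_2=5]  = 5; X_4 = X_2 - 3·X_3 + 3  [with X_2=5, X_3=5]  = -7.
Change = 26 − (-7) = 33.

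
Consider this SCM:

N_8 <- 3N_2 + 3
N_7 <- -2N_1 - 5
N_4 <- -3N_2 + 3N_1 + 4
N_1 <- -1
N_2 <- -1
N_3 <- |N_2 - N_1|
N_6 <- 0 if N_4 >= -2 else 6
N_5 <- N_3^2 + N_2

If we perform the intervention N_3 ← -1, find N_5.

do(N_3=-1) replaces the equation N_3 <- |N_2 - N_1| with the constant N_3 = -1.
N_5 = N_3^2 + N_2  [with N_3=-1, N_2=-1]  = 0

0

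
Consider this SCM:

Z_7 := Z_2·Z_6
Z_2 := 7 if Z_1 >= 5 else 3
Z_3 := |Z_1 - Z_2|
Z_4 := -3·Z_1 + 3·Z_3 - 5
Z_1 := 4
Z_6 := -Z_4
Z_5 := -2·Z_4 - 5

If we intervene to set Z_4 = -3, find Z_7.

9

The intervention breaks the incoming arrows to Z_4: Z_4 := -3·Z_1 + 3·Z_3 - 5 no longer applies, and Z_4 = -3.
Z_2 = 7 if Z_1 >= 5 else 3  [with Z_1=4]  = 3
Z_6 = -Z_4  [with Z_4=-3]  = 3
Z_7 = Z_2·Z_6  [with Z_2=3, Z_6=3]  = 9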